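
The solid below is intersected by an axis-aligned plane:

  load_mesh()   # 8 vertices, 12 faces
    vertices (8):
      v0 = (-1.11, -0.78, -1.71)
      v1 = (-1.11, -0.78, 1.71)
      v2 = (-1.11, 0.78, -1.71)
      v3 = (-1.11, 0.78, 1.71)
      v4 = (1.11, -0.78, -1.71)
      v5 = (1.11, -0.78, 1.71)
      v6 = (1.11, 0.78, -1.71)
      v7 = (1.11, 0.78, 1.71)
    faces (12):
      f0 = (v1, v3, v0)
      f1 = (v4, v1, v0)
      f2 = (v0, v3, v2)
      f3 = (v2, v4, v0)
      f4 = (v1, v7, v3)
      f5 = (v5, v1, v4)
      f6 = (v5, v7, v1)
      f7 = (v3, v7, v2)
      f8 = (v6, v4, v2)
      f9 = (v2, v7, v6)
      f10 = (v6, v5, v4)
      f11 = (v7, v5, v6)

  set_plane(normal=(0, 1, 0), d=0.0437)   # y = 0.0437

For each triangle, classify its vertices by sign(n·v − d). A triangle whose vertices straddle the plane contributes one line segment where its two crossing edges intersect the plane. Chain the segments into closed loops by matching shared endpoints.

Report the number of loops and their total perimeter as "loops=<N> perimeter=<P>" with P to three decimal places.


Straddling triangles (8 of 12):
  (v1,v3,v0) [-+-] → (-1.11, 0.0437, 1.71)–(-1.11, 0.0437, 0.0958038)  len=1.6142
  (v0,v3,v2) [-++] → (-1.11, 0.0437, 0.0958038)–(-1.11, 0.0437, -1.71)  len=1.8058
  (v2,v4,v0) [+--] → (-0.0621885, 0.0437, -1.71)–(-1.11, 0.0437, -1.71)  len=1.0478
  (v1,v7,v3) [-++] → (0.0621885, 0.0437, 1.71)–(-1.11, 0.0437, 1.71)  len=1.1722
  (v5,v7,v1) [-+-] → (1.11, 0.0437, 1.71)–(0.0621885, 0.0437, 1.71)  len=1.0478
  (v6,v4,v2) [+-+] → (1.11, 0.0437, -1.71)–(-0.0621885, 0.0437, -1.71)  len=1.1722
  (v6,v5,v4) [+--] → (1.11, 0.0437, -0.0958038)–(1.11, 0.0437, -1.71)  len=1.6142
  (v7,v5,v6) [+-+] → (1.11, 0.0437, 1.71)–(1.11, 0.0437, -0.0958038)  len=1.8058

Chained into 1 loop(s):
  loop 1: 8 segments, perimeter = 11.2800
Total perimeter = 11.280

loops=1 perimeter=11.280


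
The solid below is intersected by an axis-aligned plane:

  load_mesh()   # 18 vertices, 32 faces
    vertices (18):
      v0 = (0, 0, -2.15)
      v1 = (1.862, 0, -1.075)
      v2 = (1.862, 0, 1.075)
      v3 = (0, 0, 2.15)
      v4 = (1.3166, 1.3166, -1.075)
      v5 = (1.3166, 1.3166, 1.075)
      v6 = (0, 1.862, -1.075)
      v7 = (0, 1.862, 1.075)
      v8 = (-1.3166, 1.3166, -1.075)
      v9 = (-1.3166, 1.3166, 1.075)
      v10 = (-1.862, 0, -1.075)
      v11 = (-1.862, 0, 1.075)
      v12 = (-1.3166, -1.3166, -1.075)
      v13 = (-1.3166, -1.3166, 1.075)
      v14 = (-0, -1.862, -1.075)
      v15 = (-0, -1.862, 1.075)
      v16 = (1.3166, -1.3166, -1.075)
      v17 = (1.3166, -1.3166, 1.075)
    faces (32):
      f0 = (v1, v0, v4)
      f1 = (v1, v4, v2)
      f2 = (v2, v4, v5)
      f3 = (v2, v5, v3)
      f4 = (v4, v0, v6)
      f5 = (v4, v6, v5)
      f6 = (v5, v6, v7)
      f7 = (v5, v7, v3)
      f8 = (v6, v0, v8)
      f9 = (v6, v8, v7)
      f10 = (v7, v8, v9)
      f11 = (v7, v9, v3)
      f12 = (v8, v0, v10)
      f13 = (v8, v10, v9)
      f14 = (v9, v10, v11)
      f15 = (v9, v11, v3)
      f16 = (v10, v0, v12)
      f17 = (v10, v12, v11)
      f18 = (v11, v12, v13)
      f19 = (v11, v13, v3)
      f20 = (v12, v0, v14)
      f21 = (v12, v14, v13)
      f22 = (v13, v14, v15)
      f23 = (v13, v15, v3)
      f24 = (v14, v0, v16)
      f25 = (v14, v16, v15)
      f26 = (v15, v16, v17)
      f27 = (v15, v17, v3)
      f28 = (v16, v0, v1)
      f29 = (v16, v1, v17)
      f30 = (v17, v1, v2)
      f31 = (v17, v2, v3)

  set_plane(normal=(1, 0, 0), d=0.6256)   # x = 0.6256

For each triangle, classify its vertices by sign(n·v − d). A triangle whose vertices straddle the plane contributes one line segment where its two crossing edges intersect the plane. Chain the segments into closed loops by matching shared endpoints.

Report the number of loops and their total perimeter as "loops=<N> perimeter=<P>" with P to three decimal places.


Straddling triangles (12 of 32):
  (v1,v0,v4) [+-+] → (0.6256, 0, -1.78882)–(0.6256, 0.6256, -1.6392)  len=0.6432
  (v2,v5,v3) [++-] → (0.6256, 0.6256, 1.6392)–(0.6256, 0, 1.78882)  len=0.6432
  (v4,v0,v6) [+--] → (0.6256, 0.6256, -1.6392)–(0.6256, 1.60285, -1.075)  len=1.1284
  (v4,v6,v5) [+-+] → (0.6256, 1.60285, -1.075)–(0.6256, 1.60285, -0.0533989)  len=1.0216
  (v5,v6,v7) [+--] → (0.6256, 1.60285, -0.0533989)–(0.6256, 1.60285, 1.075)  len=1.1284
  (v5,v7,v3) [+--] → (0.6256, 1.60285, 1.075)–(0.6256, 0.6256, 1.6392)  len=1.1284
  (v14,v0,v16) [--+] → (0.6256, -0.6256, -1.6392)–(0.6256, -1.60285, -1.075)  len=1.1284
  (v14,v16,v15) [-+-] → (0.6256, -1.60285, -1.075)–(0.6256, -1.60285, 0.0533989)  len=1.1284
  (v15,v16,v17) [-++] → (0.6256, -1.60285, 0.0533989)–(0.6256, -1.60285, 1.075)  len=1.0216
  (v15,v17,v3) [-+-] → (0.6256, -1.60285, 1.075)–(0.6256, -0.6256, 1.6392)  len=1.1284
  (v16,v0,v1) [+-+] → (0.6256, -0.6256, -1.6392)–(0.6256, 0, -1.78882)  len=0.6432
  (v17,v2,v3) [++-] → (0.6256, 0, 1.78882)–(0.6256, -0.6256, 1.6392)  len=0.6432

Chained into 1 loop(s):
  loop 1: 12 segments, perimeter = 11.3866
Total perimeter = 11.387

loops=1 perimeter=11.387


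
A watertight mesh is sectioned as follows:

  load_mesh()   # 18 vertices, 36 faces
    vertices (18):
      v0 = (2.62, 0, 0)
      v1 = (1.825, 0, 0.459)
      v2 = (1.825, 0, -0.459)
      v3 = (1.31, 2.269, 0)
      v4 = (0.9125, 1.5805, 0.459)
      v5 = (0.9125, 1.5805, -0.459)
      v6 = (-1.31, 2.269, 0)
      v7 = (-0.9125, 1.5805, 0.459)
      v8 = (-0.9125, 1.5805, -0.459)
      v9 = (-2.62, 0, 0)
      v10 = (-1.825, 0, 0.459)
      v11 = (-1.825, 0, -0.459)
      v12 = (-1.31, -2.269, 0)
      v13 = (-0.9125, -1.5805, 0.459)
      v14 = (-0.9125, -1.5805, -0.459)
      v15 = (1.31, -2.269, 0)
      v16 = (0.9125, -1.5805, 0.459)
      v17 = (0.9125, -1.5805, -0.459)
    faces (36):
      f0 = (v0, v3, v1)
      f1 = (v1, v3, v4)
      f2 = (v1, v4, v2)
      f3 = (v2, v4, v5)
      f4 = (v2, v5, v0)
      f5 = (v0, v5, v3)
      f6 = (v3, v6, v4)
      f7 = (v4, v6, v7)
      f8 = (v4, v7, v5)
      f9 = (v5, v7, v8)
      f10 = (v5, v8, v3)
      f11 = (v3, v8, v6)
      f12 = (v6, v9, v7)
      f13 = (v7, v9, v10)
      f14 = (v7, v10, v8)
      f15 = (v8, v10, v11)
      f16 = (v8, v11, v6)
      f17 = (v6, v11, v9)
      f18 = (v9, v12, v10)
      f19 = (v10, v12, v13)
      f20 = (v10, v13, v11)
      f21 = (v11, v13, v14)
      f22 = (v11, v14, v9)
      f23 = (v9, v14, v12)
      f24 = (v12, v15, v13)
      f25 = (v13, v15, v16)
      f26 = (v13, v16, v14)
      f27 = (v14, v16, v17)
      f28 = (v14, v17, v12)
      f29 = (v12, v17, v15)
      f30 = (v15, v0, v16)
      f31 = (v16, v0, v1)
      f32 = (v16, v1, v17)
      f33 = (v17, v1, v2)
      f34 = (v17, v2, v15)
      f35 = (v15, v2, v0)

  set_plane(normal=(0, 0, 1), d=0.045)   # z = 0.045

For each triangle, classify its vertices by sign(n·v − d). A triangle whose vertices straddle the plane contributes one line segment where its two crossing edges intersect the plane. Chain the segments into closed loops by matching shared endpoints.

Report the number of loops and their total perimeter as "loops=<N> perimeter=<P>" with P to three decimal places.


Straddling triangles (24 of 36):
  (v0,v3,v1) [--+] → (1.36049, 2.04655, 0.045)–(2.54206, 0, 0.045)  len=2.3631
  (v1,v3,v4) [+-+] → (1.36049, 2.04655, 0.045)–(1.27103, 2.2015, 0.045)  len=0.1789
  (v1,v4,v2) [++-] → (1.32402, 0.867725, 0.045)–(1.825, 0, 0.045)  len=1.0020
  (v2,v4,v5) [-+-] → (1.32402, 0.867725, 0.045)–(0.9125, 1.5805, 0.045)  len=0.8230
  (v3,v6,v4) [--+] → (-1.09211, 2.2015, 0.045)–(1.27103, 2.2015, 0.045)  len=2.3631
  (v4,v6,v7) [+-+] → (-1.09211, 2.2015, 0.045)–(-1.27103, 2.2015, 0.045)  len=0.1789
  (v4,v7,v5) [++-] → (-0.0894608, 1.5805, 0.045)–(0.9125, 1.5805, 0.045)  len=1.0020
  (v5,v7,v8) [-+-] → (-0.0894608, 1.5805, 0.045)–(-0.9125, 1.5805, 0.045)  len=0.8230
  (v6,v9,v7) [--+] → (-2.4526, 0.154951, 0.045)–(-1.27103, 2.2015, 0.045)  len=2.3631
  (v7,v9,v10) [+-+] → (-2.4526, 0.154951, 0.045)–(-2.54206, 0, 0.045)  len=0.1789
  (v7,v10,v8) [++-] → (-1.41348, 0.712775, 0.045)–(-0.9125, 1.5805, 0.045)  len=1.0020
  (v8,v10,v11) [-+-] → (-1.41348, 0.712775, 0.045)–(-1.825, 0, 0.045)  len=0.8230
  (v9,v12,v10) [--+] → (-1.36049, -2.04655, 0.045)–(-2.54206, 0, 0.045)  len=2.3631
  (v10,v12,v13) [+-+] → (-1.36049, -2.04655, 0.045)–(-1.27103, -2.2015, 0.045)  len=0.1789
  (v10,v13,v11) [++-] → (-1.32402, -0.867725, 0.045)–(-1.825, 0, 0.045)  len=1.0020
  (v11,v13,v14) [-+-] → (-1.32402, -0.867725, 0.045)–(-0.9125, -1.5805, 0.045)  len=0.8230
  (v12,v15,v13) [--+] → (1.09211, -2.2015, 0.045)–(-1.27103, -2.2015, 0.045)  len=2.3631
  (v13,v15,v16) [+-+] → (1.09211, -2.2015, 0.045)–(1.27103, -2.2015, 0.045)  len=0.1789
  (v13,v16,v14) [++-] → (0.0894608, -1.5805, 0.045)–(-0.9125, -1.5805, 0.045)  len=1.0020
  (v14,v16,v17) [-+-] → (0.0894608, -1.5805, 0.045)–(0.9125, -1.5805, 0.045)  len=0.8230
  (v15,v0,v16) [--+] → (2.4526, -0.154951, 0.045)–(1.27103, -2.2015, 0.045)  len=2.3631
  (v16,v0,v1) [+-+] → (2.4526, -0.154951, 0.045)–(2.54206, 0, 0.045)  len=0.1789
  (v16,v1,v17) [++-] → (1.41348, -0.712775, 0.045)–(0.9125, -1.5805, 0.045)  len=1.0020
  (v17,v1,v2) [-+-] → (1.41348, -0.712775, 0.045)–(1.825, 0, 0.045)  len=0.8230

Chained into 2 loop(s):
  loop 1: 12 segments, perimeter = 15.2524
  loop 2: 12 segments, perimeter = 10.9500
Total perimeter = 26.202

loops=2 perimeter=26.202


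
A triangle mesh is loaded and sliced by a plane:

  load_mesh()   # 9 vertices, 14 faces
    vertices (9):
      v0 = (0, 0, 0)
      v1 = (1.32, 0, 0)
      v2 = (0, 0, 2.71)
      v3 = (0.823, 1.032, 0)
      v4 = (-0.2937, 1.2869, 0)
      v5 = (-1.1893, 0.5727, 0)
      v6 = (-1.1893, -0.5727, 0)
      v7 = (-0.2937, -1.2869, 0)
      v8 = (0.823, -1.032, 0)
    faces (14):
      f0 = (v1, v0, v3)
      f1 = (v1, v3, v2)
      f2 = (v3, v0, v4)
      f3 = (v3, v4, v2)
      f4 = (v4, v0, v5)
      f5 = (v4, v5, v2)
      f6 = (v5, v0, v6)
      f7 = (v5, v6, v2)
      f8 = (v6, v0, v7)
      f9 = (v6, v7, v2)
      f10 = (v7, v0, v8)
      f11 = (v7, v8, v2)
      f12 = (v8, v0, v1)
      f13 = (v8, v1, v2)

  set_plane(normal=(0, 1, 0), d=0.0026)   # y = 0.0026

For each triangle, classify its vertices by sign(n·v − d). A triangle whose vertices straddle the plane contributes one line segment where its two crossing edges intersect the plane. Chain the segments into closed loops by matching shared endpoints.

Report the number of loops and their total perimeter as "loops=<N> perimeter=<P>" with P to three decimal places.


loops=1 perimeter=8.472

Straddling triangles (8 of 14):
  (v1,v0,v3) [--+] → (0.00207345, 0.0026, 0)–(1.31875, 0.0026, 0)  len=1.3167
  (v1,v3,v2) [-+-] → (1.31875, 0.0026, 0)–(0.00207345, 0.0026, 2.70317)  len=3.0068
  (v3,v0,v4) [+-+] → (0.00207345, 0.0026, 0)–(-0.000593379, 0.0026, 0)  len=0.0027
  (v3,v4,v2) [++-] → (-0.000593379, 0.0026, 2.70452)–(0.00207345, 0.0026, 2.70317)  len=0.0030
  (v4,v0,v5) [+-+] → (-0.000593379, 0.0026, 0)–(-0.0053993, 0.0026, 0)  len=0.0048
  (v4,v5,v2) [++-] → (-0.0053993, 0.0026, 2.6977)–(-0.000593379, 0.0026, 2.70452)  len=0.0083
  (v5,v0,v6) [+--] → (-0.0053993, 0.0026, 0)–(-1.1893, 0.0026, 0)  len=1.1839
  (v5,v6,v2) [+--] → (-1.1893, 0.0026, 0)–(-0.0053993, 0.0026, 2.6977)  len=2.9460

Chained into 1 loop(s):
  loop 1: 8 segments, perimeter = 8.4722
Total perimeter = 8.472


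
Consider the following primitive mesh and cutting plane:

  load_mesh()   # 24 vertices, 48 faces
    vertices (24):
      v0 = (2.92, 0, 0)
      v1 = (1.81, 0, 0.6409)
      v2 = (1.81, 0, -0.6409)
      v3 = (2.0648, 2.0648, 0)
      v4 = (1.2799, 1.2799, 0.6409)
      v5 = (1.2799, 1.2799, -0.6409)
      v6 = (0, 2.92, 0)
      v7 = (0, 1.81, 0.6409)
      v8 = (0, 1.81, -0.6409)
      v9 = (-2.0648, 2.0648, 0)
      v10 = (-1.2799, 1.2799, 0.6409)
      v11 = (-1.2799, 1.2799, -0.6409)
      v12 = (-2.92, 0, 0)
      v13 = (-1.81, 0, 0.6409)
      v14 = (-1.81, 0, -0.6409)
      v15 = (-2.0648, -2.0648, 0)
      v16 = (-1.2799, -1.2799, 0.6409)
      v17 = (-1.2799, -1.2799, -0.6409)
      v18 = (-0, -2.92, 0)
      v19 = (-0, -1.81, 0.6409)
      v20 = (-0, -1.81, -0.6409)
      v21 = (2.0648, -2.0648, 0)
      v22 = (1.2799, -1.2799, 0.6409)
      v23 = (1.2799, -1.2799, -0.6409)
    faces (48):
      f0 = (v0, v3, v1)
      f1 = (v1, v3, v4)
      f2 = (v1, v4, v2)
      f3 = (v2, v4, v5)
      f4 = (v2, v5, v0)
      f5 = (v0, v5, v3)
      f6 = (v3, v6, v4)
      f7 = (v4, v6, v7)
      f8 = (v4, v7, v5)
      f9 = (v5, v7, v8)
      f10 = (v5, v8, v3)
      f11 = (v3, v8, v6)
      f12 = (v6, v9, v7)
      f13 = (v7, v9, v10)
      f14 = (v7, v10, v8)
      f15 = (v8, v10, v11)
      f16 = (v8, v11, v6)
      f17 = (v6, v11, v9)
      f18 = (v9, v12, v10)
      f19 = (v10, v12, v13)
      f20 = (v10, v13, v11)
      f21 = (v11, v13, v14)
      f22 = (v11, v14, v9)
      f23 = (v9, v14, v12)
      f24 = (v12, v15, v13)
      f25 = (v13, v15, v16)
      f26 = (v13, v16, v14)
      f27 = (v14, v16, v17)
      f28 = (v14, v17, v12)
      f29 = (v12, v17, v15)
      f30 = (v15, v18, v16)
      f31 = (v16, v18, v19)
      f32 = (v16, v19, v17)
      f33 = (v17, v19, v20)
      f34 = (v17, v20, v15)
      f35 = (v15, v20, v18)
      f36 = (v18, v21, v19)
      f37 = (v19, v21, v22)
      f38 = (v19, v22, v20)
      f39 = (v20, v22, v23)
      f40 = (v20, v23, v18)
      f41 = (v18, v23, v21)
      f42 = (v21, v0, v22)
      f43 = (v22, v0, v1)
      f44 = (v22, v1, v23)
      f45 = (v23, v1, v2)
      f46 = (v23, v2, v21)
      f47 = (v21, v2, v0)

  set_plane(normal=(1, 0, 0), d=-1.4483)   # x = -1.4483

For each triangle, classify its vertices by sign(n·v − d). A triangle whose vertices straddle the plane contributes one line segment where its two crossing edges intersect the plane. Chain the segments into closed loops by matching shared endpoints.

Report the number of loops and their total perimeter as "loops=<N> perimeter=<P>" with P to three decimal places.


loops=2 perimeter=8.955

Straddling triangles (16 of 48):
  (v6,v9,v7) [+-+] → (-1.4483, 2.32014, 0)–(-1.4483, 1.98872, 0.191357)  len=0.3827
  (v7,v9,v10) [+-+] → (-1.4483, 1.98872, 0.191357)–(-1.4483, 1.4483, 0.503395)  len=0.6240
  (v6,v11,v9) [++-] → (-1.4483, 1.4483, -0.503395)–(-1.4483, 2.32014, 0)  len=1.0067
  (v9,v12,v10) [--+] → (-1.4483, 1.14848, 0.575095)–(-1.4483, 1.4483, 0.503395)  len=0.3083
  (v10,v12,v13) [+--] → (-1.4483, 1.14848, 0.575095)–(-1.4483, 0.873307, 0.6409)  len=0.2829
  (v10,v13,v11) [+-+] → (-1.4483, 0.873307, 0.6409)–(-1.4483, 0.873307, -0.233703)  len=0.8746
  (v11,v13,v14) [+--] → (-1.4483, 0.873307, -0.233703)–(-1.4483, 0.873307, -0.6409)  len=0.4072
  (v11,v14,v9) [+--] → (-1.4483, 0.873307, -0.6409)–(-1.4483, 1.4483, -0.503395)  len=0.5912
  (v13,v15,v16) [--+] → (-1.4483, -1.4483, 0.503395)–(-1.4483, -0.873307, 0.6409)  len=0.5912
  (v13,v16,v14) [-+-] → (-1.4483, -0.873307, 0.6409)–(-1.4483, -0.873307, 0.233703)  len=0.4072
  (v14,v16,v17) [-++] → (-1.4483, -0.873307, 0.233703)–(-1.4483, -0.873307, -0.6409)  len=0.8746
  (v14,v17,v12) [-+-] → (-1.4483, -0.873307, -0.6409)–(-1.4483, -1.14848, -0.575095)  len=0.2829
  (v12,v17,v15) [-+-] → (-1.4483, -1.14848, -0.575095)–(-1.4483, -1.4483, -0.503395)  len=0.3083
  (v15,v18,v16) [-++] → (-1.4483, -2.32014, 0)–(-1.4483, -1.4483, 0.503395)  len=1.0067
  (v17,v20,v15) [++-] → (-1.4483, -1.98872, -0.191357)–(-1.4483, -1.4483, -0.503395)  len=0.6240
  (v15,v20,v18) [-++] → (-1.4483, -1.98872, -0.191357)–(-1.4483, -2.32014, 0)  len=0.3827

Chained into 2 loop(s):
  loop 1: 8 segments, perimeter = 4.4777
  loop 2: 8 segments, perimeter = 4.4777
Total perimeter = 8.955


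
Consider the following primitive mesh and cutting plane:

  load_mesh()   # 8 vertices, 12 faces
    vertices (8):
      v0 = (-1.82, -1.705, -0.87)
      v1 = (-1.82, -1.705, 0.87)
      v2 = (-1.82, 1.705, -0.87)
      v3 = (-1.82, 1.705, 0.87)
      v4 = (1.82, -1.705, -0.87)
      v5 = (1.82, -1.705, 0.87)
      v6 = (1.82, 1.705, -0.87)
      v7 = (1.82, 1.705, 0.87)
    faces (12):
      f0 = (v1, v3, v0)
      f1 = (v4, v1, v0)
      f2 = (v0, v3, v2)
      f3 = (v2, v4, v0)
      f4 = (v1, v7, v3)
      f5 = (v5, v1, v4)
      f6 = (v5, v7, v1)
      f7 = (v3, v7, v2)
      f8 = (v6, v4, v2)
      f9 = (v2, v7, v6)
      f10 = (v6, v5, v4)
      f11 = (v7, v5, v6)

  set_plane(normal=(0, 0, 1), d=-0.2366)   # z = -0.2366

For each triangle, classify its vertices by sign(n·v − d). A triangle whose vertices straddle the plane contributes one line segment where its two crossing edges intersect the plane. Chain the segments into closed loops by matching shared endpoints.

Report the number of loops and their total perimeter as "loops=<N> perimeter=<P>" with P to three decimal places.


Straddling triangles (8 of 12):
  (v1,v3,v0) [++-] → (-1.82, -0.463682, -0.2366)–(-1.82, -1.705, -0.2366)  len=1.2413
  (v4,v1,v0) [-+-] → (0.494956, -1.705, -0.2366)–(-1.82, -1.705, -0.2366)  len=2.3150
  (v0,v3,v2) [-+-] → (-1.82, -0.463682, -0.2366)–(-1.82, 1.705, -0.2366)  len=2.1687
  (v5,v1,v4) [++-] → (0.494956, -1.705, -0.2366)–(1.82, -1.705, -0.2366)  len=1.3250
  (v3,v7,v2) [++-] → (-0.494956, 1.705, -0.2366)–(-1.82, 1.705, -0.2366)  len=1.3250
  (v2,v7,v6) [-+-] → (-0.494956, 1.705, -0.2366)–(1.82, 1.705, -0.2366)  len=2.3150
  (v6,v5,v4) [-+-] → (1.82, 0.463682, -0.2366)–(1.82, -1.705, -0.2366)  len=2.1687
  (v7,v5,v6) [++-] → (1.82, 0.463682, -0.2366)–(1.82, 1.705, -0.2366)  len=1.2413

Chained into 1 loop(s):
  loop 1: 8 segments, perimeter = 14.1000
Total perimeter = 14.100

loops=1 perimeter=14.100


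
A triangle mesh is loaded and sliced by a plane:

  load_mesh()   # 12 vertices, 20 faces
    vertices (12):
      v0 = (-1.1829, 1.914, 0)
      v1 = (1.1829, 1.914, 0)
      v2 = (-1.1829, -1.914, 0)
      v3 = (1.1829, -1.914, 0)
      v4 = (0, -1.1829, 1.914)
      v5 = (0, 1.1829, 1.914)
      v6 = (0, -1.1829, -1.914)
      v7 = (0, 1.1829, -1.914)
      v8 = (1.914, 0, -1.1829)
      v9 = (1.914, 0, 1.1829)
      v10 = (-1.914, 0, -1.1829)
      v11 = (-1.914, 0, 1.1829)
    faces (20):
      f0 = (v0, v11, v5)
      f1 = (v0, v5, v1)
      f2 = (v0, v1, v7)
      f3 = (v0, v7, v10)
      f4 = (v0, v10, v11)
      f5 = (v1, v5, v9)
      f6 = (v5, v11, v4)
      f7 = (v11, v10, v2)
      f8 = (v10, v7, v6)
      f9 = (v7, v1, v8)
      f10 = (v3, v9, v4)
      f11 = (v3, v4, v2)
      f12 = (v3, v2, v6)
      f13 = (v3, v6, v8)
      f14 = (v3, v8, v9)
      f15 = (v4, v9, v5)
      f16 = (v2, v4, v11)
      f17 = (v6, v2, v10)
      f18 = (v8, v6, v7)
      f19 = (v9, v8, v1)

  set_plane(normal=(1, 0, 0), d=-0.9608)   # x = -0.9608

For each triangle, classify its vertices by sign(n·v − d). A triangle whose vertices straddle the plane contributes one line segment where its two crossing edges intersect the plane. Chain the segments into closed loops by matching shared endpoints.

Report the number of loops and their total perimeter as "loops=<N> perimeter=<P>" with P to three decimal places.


loops=1 perimeter=10.613

Straddling triangles (10 of 20):
  (v0,v11,v5) [--+] → (-0.9608, 0.589102, 1.547)–(-0.9608, 1.77673, 0.359371)  len=1.6796
  (v0,v5,v1) [-++] → (-0.9608, 1.77673, 0.359371)–(-0.9608, 1.914, 0)  len=0.3847
  (v0,v1,v7) [-++] → (-0.9608, 1.914, 0)–(-0.9608, 1.77673, -0.359371)  len=0.3847
  (v0,v7,v10) [-+-] → (-0.9608, 1.77673, -0.359371)–(-0.9608, 0.589102, -1.547)  len=1.6796
  (v5,v11,v4) [+-+] → (-0.9608, 0.589102, 1.547)–(-0.9608, -0.589102, 1.547)  len=1.1782
  (v10,v7,v6) [-++] → (-0.9608, 0.589102, -1.547)–(-0.9608, -0.589102, -1.547)  len=1.1782
  (v3,v4,v2) [++-] → (-0.9608, -1.77673, 0.359371)–(-0.9608, -1.914, 0)  len=0.3847
  (v3,v2,v6) [+-+] → (-0.9608, -1.914, 0)–(-0.9608, -1.77673, -0.359371)  len=0.3847
  (v2,v4,v11) [-+-] → (-0.9608, -1.77673, 0.359371)–(-0.9608, -0.589102, 1.547)  len=1.6796
  (v6,v2,v10) [+--] → (-0.9608, -1.77673, -0.359371)–(-0.9608, -0.589102, -1.547)  len=1.6796

Chained into 1 loop(s):
  loop 1: 10 segments, perimeter = 10.6134
Total perimeter = 10.613


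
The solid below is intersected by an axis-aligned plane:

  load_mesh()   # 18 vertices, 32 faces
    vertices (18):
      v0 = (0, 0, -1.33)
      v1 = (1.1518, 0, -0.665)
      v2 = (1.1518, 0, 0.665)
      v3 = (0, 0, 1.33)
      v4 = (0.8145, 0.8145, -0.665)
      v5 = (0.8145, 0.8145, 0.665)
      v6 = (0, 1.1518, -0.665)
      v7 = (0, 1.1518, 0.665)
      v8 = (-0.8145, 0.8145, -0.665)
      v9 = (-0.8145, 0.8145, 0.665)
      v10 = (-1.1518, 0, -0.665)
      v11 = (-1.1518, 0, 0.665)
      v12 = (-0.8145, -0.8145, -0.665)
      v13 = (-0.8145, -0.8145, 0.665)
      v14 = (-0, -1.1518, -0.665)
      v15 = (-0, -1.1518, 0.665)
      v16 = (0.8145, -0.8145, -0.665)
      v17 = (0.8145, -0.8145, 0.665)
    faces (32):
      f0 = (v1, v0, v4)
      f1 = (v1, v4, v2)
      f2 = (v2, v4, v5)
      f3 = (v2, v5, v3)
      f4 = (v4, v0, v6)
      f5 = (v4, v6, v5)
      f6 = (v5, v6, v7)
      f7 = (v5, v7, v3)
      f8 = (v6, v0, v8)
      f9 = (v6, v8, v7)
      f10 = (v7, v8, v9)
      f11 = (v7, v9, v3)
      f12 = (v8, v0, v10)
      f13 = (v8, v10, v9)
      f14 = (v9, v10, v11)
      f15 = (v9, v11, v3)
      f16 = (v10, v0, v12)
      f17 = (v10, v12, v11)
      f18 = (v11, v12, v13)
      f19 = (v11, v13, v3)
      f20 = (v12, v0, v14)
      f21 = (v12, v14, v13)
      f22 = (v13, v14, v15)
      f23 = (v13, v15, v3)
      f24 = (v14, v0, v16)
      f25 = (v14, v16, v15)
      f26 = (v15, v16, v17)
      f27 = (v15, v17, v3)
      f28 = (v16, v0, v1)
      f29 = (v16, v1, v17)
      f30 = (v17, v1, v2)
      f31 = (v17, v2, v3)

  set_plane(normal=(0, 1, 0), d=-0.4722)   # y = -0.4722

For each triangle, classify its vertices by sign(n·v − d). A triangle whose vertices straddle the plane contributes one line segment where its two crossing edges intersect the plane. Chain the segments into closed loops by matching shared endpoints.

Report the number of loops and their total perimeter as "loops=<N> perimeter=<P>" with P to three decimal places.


loops=1 perimeter=6.838

Straddling triangles (12 of 32):
  (v10,v0,v12) [++-] → (-0.4722, -0.4722, -0.944471)–(-0.956253, -0.4722, -0.665)  len=0.5589
  (v10,v12,v11) [+-+] → (-0.956253, -0.4722, -0.665)–(-0.956253, -0.4722, -0.106057)  len=0.5589
  (v11,v12,v13) [+--] → (-0.956253, -0.4722, -0.106057)–(-0.956253, -0.4722, 0.665)  len=0.7711
  (v11,v13,v3) [+-+] → (-0.956253, -0.4722, 0.665)–(-0.4722, -0.4722, 0.944471)  len=0.5589
  (v12,v0,v14) [-+-] → (-0.4722, -0.4722, -0.944471)–(0, -0.4722, -1.05737)  len=0.4855
  (v13,v15,v3) [--+] → (0, -0.4722, 1.05737)–(-0.4722, -0.4722, 0.944471)  len=0.4855
  (v14,v0,v16) [-+-] → (0, -0.4722, -1.05737)–(0.4722, -0.4722, -0.944471)  len=0.4855
  (v15,v17,v3) [--+] → (0.4722, -0.4722, 0.944471)–(0, -0.4722, 1.05737)  len=0.4855
  (v16,v0,v1) [-++] → (0.4722, -0.4722, -0.944471)–(0.956253, -0.4722, -0.665)  len=0.5589
  (v16,v1,v17) [-+-] → (0.956253, -0.4722, -0.665)–(0.956253, -0.4722, 0.106057)  len=0.7711
  (v17,v1,v2) [-++] → (0.956253, -0.4722, 0.106057)–(0.956253, -0.4722, 0.665)  len=0.5589
  (v17,v2,v3) [-++] → (0.956253, -0.4722, 0.665)–(0.4722, -0.4722, 0.944471)  len=0.5589

Chained into 1 loop(s):
  loop 1: 12 segments, perimeter = 6.8378
Total perimeter = 6.838


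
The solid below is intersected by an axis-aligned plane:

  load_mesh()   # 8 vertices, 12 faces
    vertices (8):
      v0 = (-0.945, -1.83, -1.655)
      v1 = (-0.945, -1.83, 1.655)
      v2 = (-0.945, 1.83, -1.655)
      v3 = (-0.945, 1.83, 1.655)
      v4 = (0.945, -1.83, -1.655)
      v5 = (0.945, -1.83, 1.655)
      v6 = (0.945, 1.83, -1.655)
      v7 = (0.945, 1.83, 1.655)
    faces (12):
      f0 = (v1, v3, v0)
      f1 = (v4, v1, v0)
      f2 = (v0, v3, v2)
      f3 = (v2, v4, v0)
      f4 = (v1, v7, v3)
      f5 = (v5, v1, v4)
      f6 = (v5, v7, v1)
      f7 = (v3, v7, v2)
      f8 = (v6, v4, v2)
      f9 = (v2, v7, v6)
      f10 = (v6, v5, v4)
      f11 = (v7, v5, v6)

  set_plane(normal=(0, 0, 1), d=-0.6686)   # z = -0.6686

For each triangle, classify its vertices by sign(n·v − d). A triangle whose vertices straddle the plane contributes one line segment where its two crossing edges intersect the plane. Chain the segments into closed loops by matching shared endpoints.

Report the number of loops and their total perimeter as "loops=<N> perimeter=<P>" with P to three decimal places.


Straddling triangles (8 of 12):
  (v1,v3,v0) [++-] → (-0.945, -0.739298, -0.6686)–(-0.945, -1.83, -0.6686)  len=1.0907
  (v4,v1,v0) [-+-] → (0.381769, -1.83, -0.6686)–(-0.945, -1.83, -0.6686)  len=1.3268
  (v0,v3,v2) [-+-] → (-0.945, -0.739298, -0.6686)–(-0.945, 1.83, -0.6686)  len=2.5693
  (v5,v1,v4) [++-] → (0.381769, -1.83, -0.6686)–(0.945, -1.83, -0.6686)  len=0.5632
  (v3,v7,v2) [++-] → (-0.381769, 1.83, -0.6686)–(-0.945, 1.83, -0.6686)  len=0.5632
  (v2,v7,v6) [-+-] → (-0.381769, 1.83, -0.6686)–(0.945, 1.83, -0.6686)  len=1.3268
  (v6,v5,v4) [-+-] → (0.945, 0.739298, -0.6686)–(0.945, -1.83, -0.6686)  len=2.5693
  (v7,v5,v6) [++-] → (0.945, 0.739298, -0.6686)–(0.945, 1.83, -0.6686)  len=1.0907

Chained into 1 loop(s):
  loop 1: 8 segments, perimeter = 11.1000
Total perimeter = 11.100

loops=1 perimeter=11.100


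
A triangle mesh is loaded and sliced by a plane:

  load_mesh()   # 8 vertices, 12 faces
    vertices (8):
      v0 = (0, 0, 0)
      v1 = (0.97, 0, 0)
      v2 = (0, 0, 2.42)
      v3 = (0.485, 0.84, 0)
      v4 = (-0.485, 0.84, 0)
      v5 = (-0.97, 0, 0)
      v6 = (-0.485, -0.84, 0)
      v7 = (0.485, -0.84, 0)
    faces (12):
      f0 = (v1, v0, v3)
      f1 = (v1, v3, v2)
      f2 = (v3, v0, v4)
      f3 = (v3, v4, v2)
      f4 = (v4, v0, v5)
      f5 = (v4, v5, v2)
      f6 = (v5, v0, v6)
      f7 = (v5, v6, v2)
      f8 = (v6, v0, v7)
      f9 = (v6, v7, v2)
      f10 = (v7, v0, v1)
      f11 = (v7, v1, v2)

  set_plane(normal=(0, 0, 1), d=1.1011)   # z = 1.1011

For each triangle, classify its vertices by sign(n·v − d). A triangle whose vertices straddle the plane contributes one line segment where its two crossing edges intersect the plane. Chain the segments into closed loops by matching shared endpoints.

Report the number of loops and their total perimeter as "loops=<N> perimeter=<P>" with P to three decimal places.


loops=1 perimeter=3.172

Straddling triangles (6 of 12):
  (v1,v3,v2) [--+] → (0.264325, 0.4578, 1.1011)–(0.52865, 0, 1.1011)  len=0.5286
  (v3,v4,v2) [--+] → (-0.264325, 0.4578, 1.1011)–(0.264325, 0.4578, 1.1011)  len=0.5287
  (v4,v5,v2) [--+] → (-0.52865, 0, 1.1011)–(-0.264325, 0.4578, 1.1011)  len=0.5286
  (v5,v6,v2) [--+] → (-0.264325, -0.4578, 1.1011)–(-0.52865, 0, 1.1011)  len=0.5286
  (v6,v7,v2) [--+] → (0.264325, -0.4578, 1.1011)–(-0.264325, -0.4578, 1.1011)  len=0.5287
  (v7,v1,v2) [--+] → (0.52865, 0, 1.1011)–(0.264325, -0.4578, 1.1011)  len=0.5286

Chained into 1 loop(s):
  loop 1: 6 segments, perimeter = 3.1718
Total perimeter = 3.172


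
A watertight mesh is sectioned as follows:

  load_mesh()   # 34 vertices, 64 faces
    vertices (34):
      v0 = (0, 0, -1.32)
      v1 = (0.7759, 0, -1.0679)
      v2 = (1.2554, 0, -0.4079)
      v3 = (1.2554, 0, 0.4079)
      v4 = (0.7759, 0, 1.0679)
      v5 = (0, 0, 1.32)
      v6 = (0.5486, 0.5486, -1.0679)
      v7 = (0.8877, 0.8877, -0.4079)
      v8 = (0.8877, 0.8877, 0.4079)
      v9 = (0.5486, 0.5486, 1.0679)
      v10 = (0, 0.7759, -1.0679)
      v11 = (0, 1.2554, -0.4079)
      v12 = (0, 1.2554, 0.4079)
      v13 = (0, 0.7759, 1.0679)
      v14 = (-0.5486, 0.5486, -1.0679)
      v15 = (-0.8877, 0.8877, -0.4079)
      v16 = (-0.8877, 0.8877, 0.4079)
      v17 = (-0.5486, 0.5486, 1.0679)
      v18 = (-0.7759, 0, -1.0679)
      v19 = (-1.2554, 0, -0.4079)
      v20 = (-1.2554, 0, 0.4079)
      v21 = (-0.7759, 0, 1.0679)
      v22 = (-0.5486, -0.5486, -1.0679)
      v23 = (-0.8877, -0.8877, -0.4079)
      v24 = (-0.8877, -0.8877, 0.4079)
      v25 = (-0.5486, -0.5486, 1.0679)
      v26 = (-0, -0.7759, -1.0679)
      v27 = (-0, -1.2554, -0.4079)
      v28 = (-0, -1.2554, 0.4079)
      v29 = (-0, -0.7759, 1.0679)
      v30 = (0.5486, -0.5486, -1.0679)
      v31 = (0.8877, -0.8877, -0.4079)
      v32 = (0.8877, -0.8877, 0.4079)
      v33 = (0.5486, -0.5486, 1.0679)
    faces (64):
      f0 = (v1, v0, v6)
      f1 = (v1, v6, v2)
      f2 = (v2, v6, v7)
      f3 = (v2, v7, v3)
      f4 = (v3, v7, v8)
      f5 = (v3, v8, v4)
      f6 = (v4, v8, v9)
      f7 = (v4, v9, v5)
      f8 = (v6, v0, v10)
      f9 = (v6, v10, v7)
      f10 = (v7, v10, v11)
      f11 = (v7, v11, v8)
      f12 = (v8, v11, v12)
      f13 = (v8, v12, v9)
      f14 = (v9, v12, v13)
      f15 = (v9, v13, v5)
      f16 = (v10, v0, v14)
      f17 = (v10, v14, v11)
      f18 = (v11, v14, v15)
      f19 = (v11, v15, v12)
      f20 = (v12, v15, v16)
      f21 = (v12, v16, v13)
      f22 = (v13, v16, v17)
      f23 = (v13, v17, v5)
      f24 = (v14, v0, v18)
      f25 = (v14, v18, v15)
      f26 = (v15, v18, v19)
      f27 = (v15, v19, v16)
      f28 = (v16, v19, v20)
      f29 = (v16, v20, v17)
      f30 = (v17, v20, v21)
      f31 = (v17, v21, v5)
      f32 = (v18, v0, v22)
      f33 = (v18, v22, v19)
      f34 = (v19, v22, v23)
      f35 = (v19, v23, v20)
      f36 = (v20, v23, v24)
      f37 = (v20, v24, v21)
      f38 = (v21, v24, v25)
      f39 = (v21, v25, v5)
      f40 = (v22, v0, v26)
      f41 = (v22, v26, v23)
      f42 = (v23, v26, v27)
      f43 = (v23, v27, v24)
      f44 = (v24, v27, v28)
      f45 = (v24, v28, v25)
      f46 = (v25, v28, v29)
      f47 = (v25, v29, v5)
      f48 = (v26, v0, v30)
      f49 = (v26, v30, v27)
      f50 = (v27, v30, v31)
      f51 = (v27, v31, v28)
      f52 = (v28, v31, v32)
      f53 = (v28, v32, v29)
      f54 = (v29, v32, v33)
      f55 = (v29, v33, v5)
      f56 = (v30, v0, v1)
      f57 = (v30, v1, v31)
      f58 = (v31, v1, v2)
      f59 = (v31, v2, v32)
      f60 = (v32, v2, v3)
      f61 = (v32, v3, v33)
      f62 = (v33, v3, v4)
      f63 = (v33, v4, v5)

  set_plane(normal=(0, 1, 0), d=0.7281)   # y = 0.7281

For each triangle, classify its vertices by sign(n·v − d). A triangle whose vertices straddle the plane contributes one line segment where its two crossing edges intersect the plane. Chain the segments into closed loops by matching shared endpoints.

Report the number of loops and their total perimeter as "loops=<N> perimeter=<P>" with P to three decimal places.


loops=1 perimeter=6.454

Straddling triangles (20 of 64):
  (v2,v6,v7) [--+] → (0.7281, 0.7281, -0.718534)–(0.953809, 0.7281, -0.4079)  len=0.3840
  (v2,v7,v3) [-+-] → (0.953809, 0.7281, -0.4079)–(0.953809, 0.7281, -0.261227)  len=0.1467
  (v3,v7,v8) [-++] → (0.953809, 0.7281, -0.261227)–(0.953809, 0.7281, 0.4079)  len=0.6691
  (v3,v8,v4) [-+-] → (0.953809, 0.7281, 0.4079)–(0.867599, 0.7281, 0.526562)  len=0.1467
  (v4,v8,v9) [-+-] → (0.867599, 0.7281, 0.526562)–(0.7281, 0.7281, 0.718534)  len=0.2373
  (v6,v0,v10) [--+] → (0, 0.7281, -1.08343)–(0.115368, 0.7281, -1.0679)  len=0.1164
  (v6,v10,v7) [-++] → (0.115368, 0.7281, -1.0679)–(0.7281, 0.7281, -0.718534)  len=0.7053
  (v8,v12,v9) [++-] → (0.409277, 0.7281, 0.900285)–(0.7281, 0.7281, 0.718534)  len=0.3670
  (v9,v12,v13) [-++] → (0.409277, 0.7281, 0.900285)–(0.115368, 0.7281, 1.0679)  len=0.3383
  (v9,v13,v5) [-+-] → (0.115368, 0.7281, 1.0679)–(0, 0.7281, 1.08343)  len=0.1164
  (v10,v0,v14) [+--] → (0, 0.7281, -1.08343)–(-0.115368, 0.7281, -1.0679)  len=0.1164
  (v10,v14,v11) [+-+] → (-0.115368, 0.7281, -1.0679)–(-0.409277, 0.7281, -0.900285)  len=0.3383
  (v11,v14,v15) [+-+] → (-0.409277, 0.7281, -0.900285)–(-0.7281, 0.7281, -0.718534)  len=0.3670
  (v13,v16,v17) [++-] → (-0.7281, 0.7281, 0.718534)–(-0.115368, 0.7281, 1.0679)  len=0.7053
  (v13,v17,v5) [+--] → (-0.115368, 0.7281, 1.0679)–(0, 0.7281, 1.08343)  len=0.1164
  (v14,v18,v15) [--+] → (-0.867599, 0.7281, -0.526562)–(-0.7281, 0.7281, -0.718534)  len=0.2373
  (v15,v18,v19) [+--] → (-0.867599, 0.7281, -0.526562)–(-0.953809, 0.7281, -0.4079)  len=0.1467
  (v15,v19,v16) [+-+] → (-0.953809, 0.7281, -0.4079)–(-0.953809, 0.7281, 0.261227)  len=0.6691
  (v16,v19,v20) [+--] → (-0.953809, 0.7281, 0.261227)–(-0.953809, 0.7281, 0.4079)  len=0.1467
  (v16,v20,v17) [+--] → (-0.953809, 0.7281, 0.4079)–(-0.7281, 0.7281, 0.718534)  len=0.3840

Chained into 1 loop(s):
  loop 1: 20 segments, perimeter = 6.4545
Total perimeter = 6.454


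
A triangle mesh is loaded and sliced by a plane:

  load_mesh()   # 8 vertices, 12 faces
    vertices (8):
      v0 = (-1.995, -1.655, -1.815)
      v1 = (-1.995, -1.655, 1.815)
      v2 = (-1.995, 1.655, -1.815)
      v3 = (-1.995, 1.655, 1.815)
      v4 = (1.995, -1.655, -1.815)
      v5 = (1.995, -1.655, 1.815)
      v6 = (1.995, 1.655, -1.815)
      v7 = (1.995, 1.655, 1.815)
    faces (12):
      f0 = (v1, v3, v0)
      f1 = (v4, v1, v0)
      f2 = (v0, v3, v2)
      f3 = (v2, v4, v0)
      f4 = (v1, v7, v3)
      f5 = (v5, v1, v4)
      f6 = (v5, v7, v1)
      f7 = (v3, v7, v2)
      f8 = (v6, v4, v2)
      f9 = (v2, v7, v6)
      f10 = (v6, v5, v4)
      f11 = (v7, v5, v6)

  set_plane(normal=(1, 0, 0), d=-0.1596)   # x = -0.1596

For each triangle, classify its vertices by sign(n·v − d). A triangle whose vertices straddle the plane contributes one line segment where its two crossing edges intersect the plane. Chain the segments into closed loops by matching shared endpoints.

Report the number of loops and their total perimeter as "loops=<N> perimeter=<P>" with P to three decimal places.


loops=1 perimeter=13.880

Straddling triangles (8 of 12):
  (v4,v1,v0) [+--] → (-0.1596, -1.655, 0.1452)–(-0.1596, -1.655, -1.815)  len=1.9602
  (v2,v4,v0) [-+-] → (-0.1596, 0.1324, -1.815)–(-0.1596, -1.655, -1.815)  len=1.7874
  (v1,v7,v3) [-+-] → (-0.1596, -0.1324, 1.815)–(-0.1596, 1.655, 1.815)  len=1.7874
  (v5,v1,v4) [+-+] → (-0.1596, -1.655, 1.815)–(-0.1596, -1.655, 0.1452)  len=1.6698
  (v5,v7,v1) [++-] → (-0.1596, -0.1324, 1.815)–(-0.1596, -1.655, 1.815)  len=1.5226
  (v3,v7,v2) [-+-] → (-0.1596, 1.655, 1.815)–(-0.1596, 1.655, -0.1452)  len=1.9602
  (v6,v4,v2) [++-] → (-0.1596, 0.1324, -1.815)–(-0.1596, 1.655, -1.815)  len=1.5226
  (v2,v7,v6) [-++] → (-0.1596, 1.655, -0.1452)–(-0.1596, 1.655, -1.815)  len=1.6698

Chained into 1 loop(s):
  loop 1: 8 segments, perimeter = 13.8800
Total perimeter = 13.880


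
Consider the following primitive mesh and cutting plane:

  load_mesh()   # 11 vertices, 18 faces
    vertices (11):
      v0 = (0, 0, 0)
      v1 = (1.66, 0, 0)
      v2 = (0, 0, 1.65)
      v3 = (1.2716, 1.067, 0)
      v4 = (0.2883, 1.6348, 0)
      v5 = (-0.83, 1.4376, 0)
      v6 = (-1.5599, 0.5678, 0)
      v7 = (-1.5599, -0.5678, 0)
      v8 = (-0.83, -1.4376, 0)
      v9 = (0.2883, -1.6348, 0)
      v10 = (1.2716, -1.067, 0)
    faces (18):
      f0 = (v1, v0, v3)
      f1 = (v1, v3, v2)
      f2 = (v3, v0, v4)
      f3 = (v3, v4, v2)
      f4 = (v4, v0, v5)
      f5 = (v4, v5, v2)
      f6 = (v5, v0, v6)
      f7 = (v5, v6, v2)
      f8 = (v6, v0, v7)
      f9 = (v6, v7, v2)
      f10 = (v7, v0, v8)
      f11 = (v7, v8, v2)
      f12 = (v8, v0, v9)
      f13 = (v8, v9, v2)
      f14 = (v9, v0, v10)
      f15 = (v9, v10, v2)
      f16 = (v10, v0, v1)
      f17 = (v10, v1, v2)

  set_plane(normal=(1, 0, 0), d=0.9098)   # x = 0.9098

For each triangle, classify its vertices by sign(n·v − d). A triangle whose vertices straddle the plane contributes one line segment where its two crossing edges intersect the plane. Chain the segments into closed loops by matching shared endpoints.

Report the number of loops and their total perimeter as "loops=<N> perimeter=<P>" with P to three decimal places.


loops=1 perimeter=5.566

Straddling triangles (8 of 18):
  (v1,v0,v3) [+-+] → (0.9098, 0, 0)–(0.9098, 0.763413, 0)  len=0.7634
  (v1,v3,v2) [++-] → (0.9098, 0.763413, 0.469464)–(0.9098, 0, 0.745681)  len=0.8118
  (v3,v0,v4) [+--] → (0.9098, 0.763413, 0)–(0.9098, 1.27592, 0)  len=0.5125
  (v3,v4,v2) [+--] → (0.9098, 1.27592, 0)–(0.9098, 0.763413, 0.469464)  len=0.6950
  (v9,v0,v10) [--+] → (0.9098, -0.763413, 0)–(0.9098, -1.27592, 0)  len=0.5125
  (v9,v10,v2) [-+-] → (0.9098, -1.27592, 0)–(0.9098, -0.763413, 0.469464)  len=0.6950
  (v10,v0,v1) [+-+] → (0.9098, -0.763413, 0)–(0.9098, 0, 0)  len=0.7634
  (v10,v1,v2) [++-] → (0.9098, 0, 0.745681)–(0.9098, -0.763413, 0.469464)  len=0.8118

Chained into 1 loop(s):
  loop 1: 8 segments, perimeter = 5.5656
Total perimeter = 5.566


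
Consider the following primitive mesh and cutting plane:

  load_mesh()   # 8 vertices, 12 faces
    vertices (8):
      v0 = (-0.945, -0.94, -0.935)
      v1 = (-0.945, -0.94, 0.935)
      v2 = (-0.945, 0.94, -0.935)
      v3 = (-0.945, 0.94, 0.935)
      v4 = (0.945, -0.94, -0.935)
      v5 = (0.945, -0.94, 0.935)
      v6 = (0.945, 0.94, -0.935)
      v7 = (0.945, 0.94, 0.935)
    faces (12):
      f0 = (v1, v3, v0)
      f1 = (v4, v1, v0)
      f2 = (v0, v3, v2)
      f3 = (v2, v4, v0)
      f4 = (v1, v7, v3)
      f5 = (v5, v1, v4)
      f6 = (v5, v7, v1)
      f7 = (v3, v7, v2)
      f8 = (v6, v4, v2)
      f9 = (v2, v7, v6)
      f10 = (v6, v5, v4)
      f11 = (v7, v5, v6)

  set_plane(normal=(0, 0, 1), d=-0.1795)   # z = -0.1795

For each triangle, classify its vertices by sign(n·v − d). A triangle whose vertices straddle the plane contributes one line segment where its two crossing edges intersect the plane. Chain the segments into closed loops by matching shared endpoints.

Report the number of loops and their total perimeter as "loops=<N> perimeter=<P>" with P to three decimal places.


Straddling triangles (8 of 12):
  (v1,v3,v0) [++-] → (-0.945, -0.18046, -0.1795)–(-0.945, -0.94, -0.1795)  len=0.7595
  (v4,v1,v0) [-+-] → (0.18142, -0.94, -0.1795)–(-0.945, -0.94, -0.1795)  len=1.1264
  (v0,v3,v2) [-+-] → (-0.945, -0.18046, -0.1795)–(-0.945, 0.94, -0.1795)  len=1.1205
  (v5,v1,v4) [++-] → (0.18142, -0.94, -0.1795)–(0.945, -0.94, -0.1795)  len=0.7636
  (v3,v7,v2) [++-] → (-0.18142, 0.94, -0.1795)–(-0.945, 0.94, -0.1795)  len=0.7636
  (v2,v7,v6) [-+-] → (-0.18142, 0.94, -0.1795)–(0.945, 0.94, -0.1795)  len=1.1264
  (v6,v5,v4) [-+-] → (0.945, 0.18046, -0.1795)–(0.945, -0.94, -0.1795)  len=1.1205
  (v7,v5,v6) [++-] → (0.945, 0.18046, -0.1795)–(0.945, 0.94, -0.1795)  len=0.7595

Chained into 1 loop(s):
  loop 1: 8 segments, perimeter = 7.5400
Total perimeter = 7.540

loops=1 perimeter=7.540


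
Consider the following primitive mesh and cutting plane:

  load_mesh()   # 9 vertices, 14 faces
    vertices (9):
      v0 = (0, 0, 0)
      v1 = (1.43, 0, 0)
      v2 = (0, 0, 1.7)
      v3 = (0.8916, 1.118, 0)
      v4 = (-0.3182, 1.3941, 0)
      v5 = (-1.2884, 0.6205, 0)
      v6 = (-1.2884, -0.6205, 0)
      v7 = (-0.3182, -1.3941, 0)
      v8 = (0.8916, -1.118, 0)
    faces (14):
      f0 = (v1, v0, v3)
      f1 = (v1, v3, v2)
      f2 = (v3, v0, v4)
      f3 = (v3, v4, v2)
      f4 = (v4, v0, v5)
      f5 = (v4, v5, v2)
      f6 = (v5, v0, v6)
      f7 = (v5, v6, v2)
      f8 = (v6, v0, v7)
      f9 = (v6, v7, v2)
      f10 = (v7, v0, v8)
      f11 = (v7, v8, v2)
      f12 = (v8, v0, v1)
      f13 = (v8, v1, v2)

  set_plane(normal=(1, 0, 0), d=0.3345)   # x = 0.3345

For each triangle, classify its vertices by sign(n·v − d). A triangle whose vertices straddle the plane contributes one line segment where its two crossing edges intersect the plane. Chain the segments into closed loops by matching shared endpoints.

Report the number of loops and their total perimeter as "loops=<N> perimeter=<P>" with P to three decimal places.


Straddling triangles (8 of 14):
  (v1,v0,v3) [+-+] → (0.3345, 0, 0)–(0.3345, 0.419438, 0)  len=0.4194
  (v1,v3,v2) [++-] → (0.3345, 0.419438, 1.06221)–(0.3345, 0, 1.30234)  len=0.4833
  (v3,v0,v4) [+--] → (0.3345, 0.419438, 0)–(0.3345, 1.24514, 0)  len=0.8257
  (v3,v4,v2) [+--] → (0.3345, 1.24514, 0)–(0.3345, 0.419438, 1.06221)  len=1.3454
  (v7,v0,v8) [--+] → (0.3345, -0.419438, 0)–(0.3345, -1.24514, 0)  len=0.8257
  (v7,v8,v2) [-+-] → (0.3345, -1.24514, 0)–(0.3345, -0.419438, 1.06221)  len=1.3454
  (v8,v0,v1) [+-+] → (0.3345, -0.419438, 0)–(0.3345, 0, 0)  len=0.4194
  (v8,v1,v2) [++-] → (0.3345, 0, 1.30234)–(0.3345, -0.419438, 1.06221)  len=0.4833

Chained into 1 loop(s):
  loop 1: 8 segments, perimeter = 6.1477
Total perimeter = 6.148

loops=1 perimeter=6.148
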